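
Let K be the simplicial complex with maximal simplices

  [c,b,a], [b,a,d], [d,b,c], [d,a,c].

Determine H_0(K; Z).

H_0 ≅ Z.

Fix the vertex order a < b < c < d and write every simplex with vertices in increasing order. Then dim K = 2 and the simplices of K are:

  0-simplices (4): a, b, c, d
  1-simplices (6): ab, ac, ad, bc, bd, cd
  2-simplices (4): abc, abd, acd, bcd

Hence C_0 ≅ Z^4, C_1 ≅ Z^6, C_2 ≅ Z^4.

∂_1: C_1 → C_0 sends each edge [p,q] (with p < q) to q − p. For instance
  ∂ab = b − a.
The 4×6 boundary matrix has rank 3 and Smith normal form diag(1,1,1).

∂_2: C_2 → C_1 acts by ∂[p,q,r] = [q,r] − [p,r] + [p,q]. For instance
  ∂abc = bc − ac + ab,
  ∂abd = bd − ad + ab.
The resulting 6×4 matrix has rank 3, and its Smith normal form has invariant factors (1,1,1).

Now H_k = ker ∂_k / im ∂_{k+1}, so:

  H_0: rank C_0 − rank ∂_1 = 4 − 3 = 1, and the invariant factors of ∂_1 are all 1, so H_0 = Z.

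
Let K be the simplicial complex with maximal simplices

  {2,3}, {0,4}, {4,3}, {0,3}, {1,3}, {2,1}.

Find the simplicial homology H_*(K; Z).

Fix the vertex order 0 < 1 < 2 < 3 < 4 and write every simplex with vertices in increasing order. Then dim K = 1 and the simplices of K are:

  0-simplices (5): [0], [1], [2], [3], [4]
  1-simplices (6): [0,3], [0,4], [1,2], [1,3], [2,3], [3,4]

so the chain groups are C_0 ≅ Z^5, C_1 ≅ Z^6.

Boundary ∂_1: C_1 → C_0 is given by ∂[p,q] = [q] − [p].
This gives a 5×6 integer matrix of rank 4; reducing to Smith normal form yields diagonal entries (1,1,1,1).

Computing H_k = (kernel of ∂_k) / (image of ∂_{k+1}):

  H_0: rank C_0 − rank ∂_1 = 5 − 4 = 1, and the invariant factors of ∂_1 are all 1, so H_0 = Z.
  H_1: rank ker ∂_1 − rank ∂_2 = (6 − 4) − 0 = 2, and there is no ∂_2, so H_1 = Z^2.

H_0 = Z,  H_1 = Z^2.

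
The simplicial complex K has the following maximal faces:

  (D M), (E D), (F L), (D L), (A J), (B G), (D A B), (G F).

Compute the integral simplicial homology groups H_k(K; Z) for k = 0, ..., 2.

H_0 ≅ Z,  H_1 ≅ Z,  H_2 = 0.

Order the vertices as A < B < D < E < F < G < J < L < M. Listing each simplex with vertices in this order, K has dimension 2 with simplices:

  0-simplices (9): A, B, D, E, F, G, J, L, M
  1-simplices (10): AB, AD, AJ, BD, BG, DE, DL, DM, FG, FL
  2-simplices (1): ABD

so the chain groups are C_0 ≅ Z^9, C_1 ≅ Z^10, C_2 ≅ Z^1.

The boundary map ∂_1: C_1 → C_0 sends each edge [p,q] (with p < q) to q − p.
The resulting 9×10 matrix has rank 8, and its Smith normal form has invariant factors (1,1,1,1,1,1,1,1).

Boundary ∂_2: C_2 → C_1 acts by ∂[p,q,r] = [q,r] − [p,r] + [p,q]. For instance
  ∂ABD = BD − AD + AB.
This gives a 10×1 integer matrix of rank 1; reducing to Smith normal form yields diagonal entries (1).

From H_k ≅ ker(∂_k) / im(∂_{k+1}) we obtain:

  H_0: rank C_0 − rank ∂_1 = 9 − 8 = 1, and the invariant factors of ∂_1 are all 1, so H_0 = Z.
  H_1: rank ker ∂_1 − rank ∂_2 = (10 − 8) − 1 = 1, and the invariant factors of ∂_2 are all 1, so H_1 = Z.
  H_2: rank ker ∂_2 − rank ∂_3 = (1 − 1) − 0 = 0, and there is no ∂_3, so H_2 = 0.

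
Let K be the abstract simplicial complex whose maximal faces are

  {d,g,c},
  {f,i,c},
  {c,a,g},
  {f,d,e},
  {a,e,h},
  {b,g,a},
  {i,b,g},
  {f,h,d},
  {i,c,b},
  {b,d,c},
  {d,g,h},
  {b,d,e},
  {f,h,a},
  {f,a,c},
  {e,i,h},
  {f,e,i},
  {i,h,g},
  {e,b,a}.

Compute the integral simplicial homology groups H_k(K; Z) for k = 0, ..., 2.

H_0 = Z,  H_1 = Z ⊕ Z/2Z,  H_2 = 0.

Order the vertices as a < b < c < d < e < f < g < h < i. Listing each simplex with vertices in this order, K has dimension 2 with simplices:

  0-simplices (9): a, b, c, d, e, f, g, h, i
  1-simplices (27): ab, ac, ae, af, ag, ah, bc, bd, be, bg, bi, cd, cf, cg, ci, de, df, dg, dh, ef, eh, ei, fh, fi, gh, gi, hi
  2-simplices (18): abe, abg, acf, acg, aeh, afh, bcd, bci, bde, bgi, cdg, cfi, def, dfh, dgh, efi, ehi, ghi

Hence C_0 ≅ Z^9, C_1 ≅ Z^27, C_2 ≅ Z^18.

The boundary map ∂_1: C_1 → C_0 sends each edge [p,q] (with p < q) to q − p.
This gives a 9×27 integer matrix of rank 8; reducing to Smith normal form yields diagonal entries (1,1,1,1,1,1,1,1).

∂_2: C_2 → C_1 sends each 2-simplex [p,q,r] to [q,r] − [p,r] + [p,q]. For instance
  ∂aeh = eh − ah + ae,
  ∂bgi = gi − bi + bg.
The resulting 27×18 matrix has rank 18, and its Smith normal form has invariant factors (1,1,1,1,1,1,1,1,1,1,1,1,1,1,1,1,1,2).

Computing H_k = (kernel of ∂_k) / (image of ∂_{k+1}):

  H_0: rank C_0 − rank ∂_1 = 9 − 8 = 1, and the invariant factors of ∂_1 are all 1, so H_0 = Z.
  H_1: rank ker ∂_1 − rank ∂_2 = (27 − 8) − 18 = 1, and ∂_2 has invariant factor 2 > 1, so H_1 = Z ⊕ Z/2Z.
  H_2: rank ker ∂_2 − rank ∂_3 = (18 − 18) − 0 = 0, and there is no ∂_3, so H_2 = 0.

(K is a triangulation of the Klein bottle.)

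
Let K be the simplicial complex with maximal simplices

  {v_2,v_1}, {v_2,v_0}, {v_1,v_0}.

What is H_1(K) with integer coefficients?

H_1 ≅ Z.

K has 3 vertices, 3 edges.
rank ∂_1 = 2, rank ∂_2 = 0 ⇒ b_1 = 3 − 2 − 0 = 1. So H_1 ≅ Z.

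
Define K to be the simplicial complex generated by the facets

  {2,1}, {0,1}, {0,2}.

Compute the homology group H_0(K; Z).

H_0 ≅ Z.

Fix the vertex order 0 < 1 < 2 and write every simplex with vertices in increasing order. Then dim K = 1 and the simplices of K are:

  0-simplices (3): [0], [1], [2]
  1-simplices (3): [0,1], [0,2], [1,2]

so the chain groups are C_0 ≅ Z^3, C_1 ≅ Z^3.

Boundary ∂_1: C_1 → C_0 sends each edge [p,q] (with p < q) to q − p. For instance
  ∂[0,1] = [1] − [0].
This gives a 3×3 integer matrix of rank 2; reducing to Smith normal form yields diagonal entries (1,1).

From H_k ≅ ker(∂_k) / im(∂_{k+1}) we obtain:

  H_0: rank C_0 − rank ∂_1 = 3 − 2 = 1, and the invariant factors of ∂_1 are all 1, so H_0 = Z.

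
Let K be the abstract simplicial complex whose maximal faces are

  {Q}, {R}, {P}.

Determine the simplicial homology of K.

H_0 ≅ Z^3.

Take the total order P < Q < R on the vertex set. Then K (dimension 0) consists of the simplices:

  0-simplices (3): P, Q, R

so the chain groups are C_0 ≅ Z^3.

Reading off H_k = ker ∂_k / im ∂_{k+1}:

  H_0: rank C_0 − rank ∂_1 = 3 − 0 = 3, and there is no ∂_1, so H_0 = Z^3.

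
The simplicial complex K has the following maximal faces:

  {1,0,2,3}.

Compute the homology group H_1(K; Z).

Fix the vertex order 0 < 1 < 2 < 3 and write every simplex with vertices in increasing order. Then dim K = 3 and the simplices of K are:

  0-simplices (4): [0], [1], [2], [3]
  1-simplices (6): [0,1], [0,2], [0,3], [1,2], [1,3], [2,3]
  2-simplices (4): [0,1,2], [0,1,3], [0,2,3], [1,2,3]
  3-simplices (1): [0,1,2,3]

so the chain groups are C_0 ≅ Z^4, C_1 ≅ Z^6, C_2 ≅ Z^4, C_3 ≅ Z^1.

∂_1: C_1 → C_0 sends each edge [p,q] (with p < q) to q − p.
The 4×6 boundary matrix has rank 3 and Smith normal form diag(1,1,1).

The boundary map ∂_2: C_2 → C_1 sends each 2-simplex [p,q,r] to [q,r] − [p,r] + [p,q]. For instance
  ∂[0,2,3] = [2,3] − [0,3] + [0,2],
  ∂[0,1,3] = [1,3] − [0,3] + [0,1].
As a 6×4 matrix over Z this has rank 3, with invariant factors (1,1,1).

Boundary ∂_3: C_3 → C_2 sends each 3-simplex σ to the alternating sum Σ_i (−1)^i (σ with its i-th vertex removed). For instance
  ∂[0,1,2,3] = [1,2,3] − [0,2,3] + [0,1,3] − [0,1,2].
The 4×1 boundary matrix has rank 1 and Smith normal form diag(1).

Now H_k = ker ∂_k / im ∂_{k+1}, so:

  H_1: rank ker ∂_1 − rank ∂_2 = (6 − 3) − 3 = 0, and the invariant factors of ∂_2 are all 1, so H_1 ≅ 0.

(K is a triangulation of the 3-simplex.)

H_1 = 0.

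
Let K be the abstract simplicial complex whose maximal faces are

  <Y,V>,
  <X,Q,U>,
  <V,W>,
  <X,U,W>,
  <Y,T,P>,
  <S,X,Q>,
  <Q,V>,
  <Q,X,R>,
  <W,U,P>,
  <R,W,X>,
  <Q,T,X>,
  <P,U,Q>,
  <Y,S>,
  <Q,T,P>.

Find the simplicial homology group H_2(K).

H_2 ≅ 0.

Fix the vertex order P < Q < R < S < T < U < V < W < X < Y and write every simplex with vertices in increasing order. Then dim K = 2 and the simplices of K are:

  0-simplices (10): P, Q, R, S, T, U, V, W, X, Y
  1-simplices (22): PQ, PT, PU, PW, PY, QR, QS, QT, QU, QV, QX, RW, RX, SX, SY, TX, TY, UW, UX, VW, VY, WX
  2-simplices (10): PQT, PQU, PTY, PUW, QRX, QSX, QTX, QUX, RWX, UWX

so the chain groups are C_0 ≅ Z^10, C_1 ≅ Z^22, C_2 ≅ Z^10.

∂_1: C_1 → C_0 maps an edge to its endpoints' difference, ∂[p,q] = q − p.
The resulting 10×22 matrix has rank 9, and its Smith normal form has invariant factors (1,1,1,1,1,1,1,1,1).

Boundary ∂_2: C_2 → C_1 acts by ∂[p,q,r] = [q,r] − [p,r] + [p,q]. For instance
  ∂PTY = TY − PY + PT,
  ∂PQT = QT − PT + PQ.
The 22×10 boundary matrix has rank 10 and Smith normal form diag(1,1,1,1,1,1,1,1,1,1).

Computing H_k = (kernel of ∂_k) / (image of ∂_{k+1}):

  H_2: rank ker ∂_2 − rank ∂_3 = (10 − 10) − 0 = 0, and there is no ∂_3, so H_2 ≅ 0.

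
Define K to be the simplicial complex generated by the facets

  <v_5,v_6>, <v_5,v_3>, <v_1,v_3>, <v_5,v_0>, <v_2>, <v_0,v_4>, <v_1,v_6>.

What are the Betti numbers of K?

K has 7 vertices, 6 edges.
rank ∂_0 = 0, rank ∂_1 = 5 ⇒ b_0 = 7 − 0 − 5 = 2; all invariant factors of ∂_1 are 1 so no torsion. So H_0 = Z^2.
rank ∂_1 = 5, rank ∂_2 = 0 ⇒ b_1 = 6 − 5 − 0 = 1. So H_1 = Z.

b_0 = 2, b_1 = 1.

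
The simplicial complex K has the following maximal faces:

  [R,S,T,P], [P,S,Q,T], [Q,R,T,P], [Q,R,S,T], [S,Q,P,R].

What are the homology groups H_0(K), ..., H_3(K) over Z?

We work with the vertex ordering P < Q < R < S < T. The simplices of K, each written with vertices in increasing order, are:

  0-simplices (5): P, Q, R, S, T
  1-simplices (10): PQ, PR, PS, PT, QR, QS, QT, RS, RT, ST
  2-simplices (10): PQR, PQS, PQT, PRS, PRT, PST, QRS, QRT, QST, RST
  3-simplices (5): PQRS, PQRT, PQST, PRST, QRST

Hence C_0 ≅ Z^5, C_1 ≅ Z^10, C_2 ≅ Z^10, C_3 ≅ Z^5.

The boundary map ∂_1: C_1 → C_0 maps an edge to its endpoints' difference, ∂[p,q] = q − p. For instance
  ∂RT = T − R.
The resulting 5×10 matrix has rank 4, and its Smith normal form has invariant factors (1,1,1,1).

Boundary ∂_2: C_2 → C_1 acts by ∂[p,q,r] = [q,r] − [p,r] + [p,q]. For instance
  ∂QRS = RS − QS + QR,
  ∂PQR = QR − PR + PQ.
The resulting 10×10 matrix has rank 6, and its Smith normal form has invariant factors (1,1,1,1,1,1).

The boundary map ∂_3: C_3 → C_2 sends each 3-simplex σ to the alternating sum Σ_i (−1)^i (σ with its i-th vertex removed). For instance
  ∂PQRT = QRT − PRT + PQT − PQR,
  ∂PQST = QST − PST + PQT − PQS.
This gives a 10×5 integer matrix of rank 4; reducing to Smith normal form yields diagonal entries (1,1,1,1).

Computing H_k = (kernel of ∂_k) / (image of ∂_{k+1}):

  H_0: rank C_0 − rank ∂_1 = 5 − 4 = 1, and the invariant factors of ∂_1 are all 1, so H_0 = Z.
  H_1: rank ker ∂_1 − rank ∂_2 = (10 − 4) − 6 = 0, and the invariant factors of ∂_2 are all 1, so H_1 = 0.
  H_2: rank ker ∂_2 − rank ∂_3 = (10 − 6) − 4 = 0, and the invariant factors of ∂_3 are all 1, so H_2 = 0.
  H_3: rank ker ∂_3 − rank ∂_4 = (5 − 4) − 0 = 1, and there is no ∂_4, so H_3 = Z.

(K is a triangulation of the 3-sphere S^3.)

H_0 ≅ Z,  H_1 = 0,  H_2 = 0,  H_3 ≅ Z.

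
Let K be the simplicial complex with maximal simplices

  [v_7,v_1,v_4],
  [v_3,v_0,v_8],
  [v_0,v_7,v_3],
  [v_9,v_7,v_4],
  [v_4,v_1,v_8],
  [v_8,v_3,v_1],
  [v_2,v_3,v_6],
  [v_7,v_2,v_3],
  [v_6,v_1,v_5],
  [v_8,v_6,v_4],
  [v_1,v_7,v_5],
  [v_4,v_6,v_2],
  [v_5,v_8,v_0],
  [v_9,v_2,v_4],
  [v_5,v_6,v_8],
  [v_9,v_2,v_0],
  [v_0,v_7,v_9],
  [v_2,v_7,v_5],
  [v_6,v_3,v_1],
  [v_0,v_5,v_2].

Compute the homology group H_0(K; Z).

Order the vertices as v_0 < v_1 < v_2 < v_3 < v_4 < v_5 < v_6 < v_7 < v_8 < v_9. Listing each simplex with vertices in this order, K has dimension 2 with simplices:

  0-simplices (10): [v_0], [v_1], [v_2], [v_3], [v_4], [v_5], [v_6], [v_7], [v_8], [v_9]
  1-simplices (30): (30 of them)
  2-simplices (20): (20 of them)

Hence C_0 ≅ Z^10, C_1 ≅ Z^30, C_2 ≅ Z^20.

Boundary ∂_1: C_1 → C_0 sends each edge [p,q] (with p < q) to q − p.
The 10×30 boundary matrix has rank 9 and Smith normal form diag(1,1,1,1,1,1,1,1,1).

The boundary map ∂_2: C_2 → C_1 acts by ∂[p,q,r] = [q,r] − [p,r] + [p,q]. For instance
  ∂[v_1,v_3,v_8] = [v_3,v_8] − [v_1,v_8] + [v_1,v_3],
  ∂[v_2,v_4,v_9] = [v_4,v_9] − [v_2,v_9] + [v_2,v_4].
This gives a 30×20 integer matrix of rank 20; reducing to Smith normal form yields diagonal entries (1,1,1,1,1,1,1,1,1,1,1,1,1,1,1,1,1,1,1,2).

Reading off H_k = ker ∂_k / im ∂_{k+1}:

  H_0: rank C_0 − rank ∂_1 = 10 − 9 = 1, and the invariant factors of ∂_1 are all 1, so H_0 = Z.

H_0 ≅ Z.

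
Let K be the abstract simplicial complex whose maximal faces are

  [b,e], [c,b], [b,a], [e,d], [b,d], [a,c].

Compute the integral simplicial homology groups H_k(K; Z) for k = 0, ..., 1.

Order the vertices as a < b < c < d < e. Listing each simplex with vertices in this order, K has dimension 1 with simplices:

  0-simplices (5): a, b, c, d, e
  1-simplices (6): ab, ac, bc, bd, be, de

giving chain groups C_0 ≅ Z^5, C_1 ≅ Z^6.

The boundary map ∂_1: C_1 → C_0 maps an edge to its endpoints' difference, ∂[p,q] = q − p. For instance
  ∂de = e − d.
The resulting 5×6 matrix has rank 4, and its Smith normal form has invariant factors (1,1,1,1).

Computing H_k = (kernel of ∂_k) / (image of ∂_{k+1}):

  H_0: rank C_0 − rank ∂_1 = 5 − 4 = 1, and the invariant factors of ∂_1 are all 1, so H_0 ≅ Z.
  H_1: rank ker ∂_1 − rank ∂_2 = (6 − 4) − 0 = 2, and there is no ∂_2, so H_1 ≅ Z^2.

As a check, the Euler characteristic is 5 − 6 = -1, which agrees with 1 − 2 = -1.

H_0 = Z,  H_1 = Z^2.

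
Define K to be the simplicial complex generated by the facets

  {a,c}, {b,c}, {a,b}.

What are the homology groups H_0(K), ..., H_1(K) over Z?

H_0 ≅ Z,  H_1 ≅ Z.

Fix the vertex order a < b < c and write every simplex with vertices in increasing order. Then dim K = 1 and the simplices of K are:

  0-simplices (3): a, b, c
  1-simplices (3): ab, ac, bc

Hence C_0 ≅ Z^3, C_1 ≅ Z^3.

The boundary map ∂_1: C_1 → C_0 sends each edge [p,q] (with p < q) to q − p.
This gives a 3×3 integer matrix of rank 2; reducing to Smith normal form yields diagonal entries (1,1).

Computing H_k = (kernel of ∂_k) / (image of ∂_{k+1}):

  H_0: rank C_0 − rank ∂_1 = 3 − 2 = 1, and the invariant factors of ∂_1 are all 1, so H_0 = Z.
  H_1: rank ker ∂_1 − rank ∂_2 = (3 − 2) − 0 = 1, and there is no ∂_2, so H_1 = Z.

As a check, the Euler characteristic is 3 − 3 = 0, which agrees with 1 − 1 = 0.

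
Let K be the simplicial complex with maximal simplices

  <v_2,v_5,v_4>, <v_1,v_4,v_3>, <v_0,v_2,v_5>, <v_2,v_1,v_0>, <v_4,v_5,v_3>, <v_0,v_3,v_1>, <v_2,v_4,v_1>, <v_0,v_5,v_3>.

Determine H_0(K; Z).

H_0 = Z.

Order the vertices as v_0 < v_1 < v_2 < v_3 < v_4 < v_5. Listing each simplex with vertices in this order, K has dimension 2 with simplices:

  0-simplices (6): [v_0], [v_1], [v_2], [v_3], [v_4], [v_5]
  1-simplices (12): [v_0,v_1], [v_0,v_2], [v_0,v_3], [v_0,v_5], [v_1,v_2], [v_1,v_3], [v_1,v_4], [v_2,v_4], [v_2,v_5], [v_3,v_4], [v_3,v_5], [v_4,v_5]
  2-simplices (8): [v_0,v_1,v_2], [v_0,v_1,v_3], [v_0,v_2,v_5], [v_0,v_3,v_5], [v_1,v_2,v_4], [v_1,v_3,v_4], [v_2,v_4,v_5], [v_3,v_4,v_5]

giving chain groups C_0 ≅ Z^6, C_1 ≅ Z^12, C_2 ≅ Z^8.

The boundary map ∂_1: C_1 → C_0 is given by ∂[p,q] = [q] − [p]. For instance
  ∂[v_2,v_4] = [v_4] − [v_2].
The resulting 6×12 matrix has rank 5, and its Smith normal form has invariant factors (1,1,1,1,1).

∂_2: C_2 → C_1 sends each 2-simplex [p,q,r] to [q,r] − [p,r] + [p,q]. For instance
  ∂[v_0,v_2,v_5] = [v_2,v_5] − [v_0,v_5] + [v_0,v_2],
  ∂[v_3,v_4,v_5] = [v_4,v_5] − [v_3,v_5] + [v_3,v_4].
The resulting 12×8 matrix has rank 7, and its Smith normal form has invariant factors (1,1,1,1,1,1,1).

Now H_k = ker ∂_k / im ∂_{k+1}, so:

  H_0: rank C_0 − rank ∂_1 = 6 − 5 = 1, and the invariant factors of ∂_1 are all 1, so H_0 = Z.

(K is a triangulation of the 2-sphere S^2.)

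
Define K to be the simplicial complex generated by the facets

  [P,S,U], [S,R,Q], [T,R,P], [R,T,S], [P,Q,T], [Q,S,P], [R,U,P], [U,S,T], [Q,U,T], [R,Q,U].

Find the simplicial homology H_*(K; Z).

H_0 = Z,  H_1 = Z/2Z,  H_2 = 0.

Fix the vertex order P < Q < R < S < T < U and write every simplex with vertices in increasing order. Then dim K = 2 and the simplices of K are:

  0-simplices (6): P, Q, R, S, T, U
  1-simplices (15): PQ, PR, PS, PT, PU, QR, QS, QT, QU, RS, RT, RU, ST, SU, TU
  2-simplices (10): PQS, PQT, PRT, PRU, PSU, QRS, QRU, QTU, RST, STU

Hence C_0 ≅ Z^6, C_1 ≅ Z^15, C_2 ≅ Z^10.

∂_1: C_1 → C_0 sends each edge [p,q] (with p < q) to q − p.
This gives a 6×15 integer matrix of rank 5; reducing to Smith normal form yields diagonal entries (1,1,1,1,1).

Boundary ∂_2: C_2 → C_1 acts by ∂[p,q,r] = [q,r] − [p,r] + [p,q]. For instance
  ∂QRU = RU − QU + QR,
  ∂PSU = SU − PU + PS.
As a 15×10 matrix over Z this has rank 10, with invariant factors (1,1,1,1,1,1,1,1,1,2).

Reading off H_k = ker ∂_k / im ∂_{k+1}:

  H_0: rank C_0 − rank ∂_1 = 6 − 5 = 1, and the invariant factors of ∂_1 are all 1, so H_0 ≅ Z.
  H_1: rank ker ∂_1 − rank ∂_2 = (15 − 5) − 10 = 0, and ∂_2 has invariant factor 2 > 1, so H_1 ≅ Z/2Z.
  H_2: rank ker ∂_2 − rank ∂_3 = (10 − 10) − 0 = 0, and there is no ∂_3, so H_2 ≅ 0.

As a check, the Euler characteristic is 6 − 15 + 10 = 1, which agrees with 1 − 0 + 0 = 1.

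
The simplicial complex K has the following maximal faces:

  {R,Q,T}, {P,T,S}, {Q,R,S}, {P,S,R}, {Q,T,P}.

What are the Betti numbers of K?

b_0 = 1, b_1 = 1, b_2 = 0.

Fix the vertex order P < Q < R < S < T and write every simplex with vertices in increasing order. Then dim K = 2 and the simplices of K are:

  0-simplices (5): P, Q, R, S, T
  1-simplices (10): PQ, PR, PS, PT, QR, QS, QT, RS, RT, ST
  2-simplices (5): PQT, PRS, PST, QRS, QRT

so the chain groups are C_0 ≅ Z^5, C_1 ≅ Z^10, C_2 ≅ Z^5.

Boundary ∂_1: C_1 → C_0 is given by ∂[p,q] = [q] − [p]. For instance
  ∂QS = S − Q.
As a 5×10 matrix over Z this has rank 4, with invariant factors (1,1,1,1).

The boundary map ∂_2: C_2 → C_1 maps a triangle to the signed sum of its edges. For instance
  ∂QRT = RT − QT + QR,
  ∂PRS = RS − PS + PR.
The resulting 10×5 matrix has rank 5, and its Smith normal form has invariant factors (1,1,1,1,1).

From H_k ≅ ker(∂_k) / im(∂_{k+1}) we obtain:

  H_0: rank C_0 − rank ∂_1 = 5 − 4 = 1, and the invariant factors of ∂_1 are all 1, so H_0 ≅ Z.
  H_1: rank ker ∂_1 − rank ∂_2 = (10 − 4) − 5 = 1, and the invariant factors of ∂_2 are all 1, so H_1 ≅ Z.
  H_2: rank ker ∂_2 − rank ∂_3 = (5 − 5) − 0 = 0, and there is no ∂_3, so H_2 ≅ 0.

Hence the Betti numbers are b_0 = 1, b_1 = 1, b_2 = 0.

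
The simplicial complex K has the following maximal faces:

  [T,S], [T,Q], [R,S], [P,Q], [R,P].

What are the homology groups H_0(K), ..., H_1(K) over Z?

H_0 ≅ Z,  H_1 ≅ Z.

Take the total order P < Q < R < S < T on the vertex set. Then K (dimension 1) consists of the simplices:

  0-simplices (5): P, Q, R, S, T
  1-simplices (5): PQ, PR, QT, RS, ST

so the chain groups are C_0 ≅ Z^5, C_1 ≅ Z^5.

Boundary ∂_1: C_1 → C_0 sends each edge [p,q] (with p < q) to q − p. For instance
  ∂PR = R − P.
This gives a 5×5 integer matrix of rank 4; reducing to Smith normal form yields diagonal entries (1,1,1,1).

Now H_k = ker ∂_k / im ∂_{k+1}, so:

  H_0: rank C_0 − rank ∂_1 = 5 − 4 = 1, and the invariant factors of ∂_1 are all 1, so H_0 ≅ Z.
  H_1: rank ker ∂_1 − rank ∂_2 = (5 − 4) − 0 = 1, and there is no ∂_2, so H_1 ≅ Z.

(K is a triangulation of the circle S^1.)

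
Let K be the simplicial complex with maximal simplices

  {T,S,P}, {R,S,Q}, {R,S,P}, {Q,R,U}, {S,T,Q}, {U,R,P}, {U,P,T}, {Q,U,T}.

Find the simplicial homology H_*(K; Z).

H_0 = Z,  H_1 = 0,  H_2 = Z.

Fix the vertex order P < Q < R < S < T < U and write every simplex with vertices in increasing order. Then dim K = 2 and the simplices of K are:

  0-simplices (6): P, Q, R, S, T, U
  1-simplices (12): PR, PS, PT, PU, QR, QS, QT, QU, RS, RU, ST, TU
  2-simplices (8): PRS, PRU, PST, PTU, QRS, QRU, QST, QTU

Hence C_0 ≅ Z^6, C_1 ≅ Z^12, C_2 ≅ Z^8.

The boundary map ∂_1: C_1 → C_0 is given by ∂[p,q] = [q] − [p].
As a 6×12 matrix over Z this has rank 5, with invariant factors (1,1,1,1,1).

The boundary map ∂_2: C_2 → C_1 acts by ∂[p,q,r] = [q,r] − [p,r] + [p,q]. For instance
  ∂PRU = RU − PU + PR,
  ∂PST = ST − PT + PS.
As a 12×8 matrix over Z this has rank 7, with invariant factors (1,1,1,1,1,1,1).

From H_k ≅ ker(∂_k) / im(∂_{k+1}) we obtain:

  H_0: rank C_0 − rank ∂_1 = 6 − 5 = 1, and the invariant factors of ∂_1 are all 1, so H_0 = Z.
  H_1: rank ker ∂_1 − rank ∂_2 = (12 − 5) − 7 = 0, and the invariant factors of ∂_2 are all 1, so H_1 = 0.
  H_2: rank ker ∂_2 − rank ∂_3 = (8 − 7) − 0 = 1, and there is no ∂_3, so H_2 = Z.

As a check, the Euler characteristic is 6 − 12 + 8 = 2, which agrees with 1 − 0 + 1 = 2.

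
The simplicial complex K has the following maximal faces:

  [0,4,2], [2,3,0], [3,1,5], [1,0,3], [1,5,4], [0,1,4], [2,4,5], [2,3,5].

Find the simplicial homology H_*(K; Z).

H_0 ≅ Z,  H_1 = 0,  H_2 ≅ Z.

K has 6 vertices, 12 edges, 8 triangles.
rank ∂_0 = 0, rank ∂_1 = 5 ⇒ b_0 = 6 − 0 − 5 = 1; all invariant factors of ∂_1 are 1 so no torsion. So H_0 ≅ Z.
rank ∂_1 = 5, rank ∂_2 = 7 ⇒ b_1 = 12 − 5 − 7 = 0; all invariant factors of ∂_2 are 1 so no torsion. So H_1 ≅ 0.
rank ∂_2 = 7, rank ∂_3 = 0 ⇒ b_2 = 8 − 7 − 0 = 1. So H_2 ≅ Z.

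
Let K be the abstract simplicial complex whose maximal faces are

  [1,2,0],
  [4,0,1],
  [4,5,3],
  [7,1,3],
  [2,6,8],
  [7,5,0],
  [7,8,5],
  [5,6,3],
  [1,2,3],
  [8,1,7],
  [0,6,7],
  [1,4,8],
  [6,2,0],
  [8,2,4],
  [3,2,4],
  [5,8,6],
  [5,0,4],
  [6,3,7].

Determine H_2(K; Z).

Fix the vertex order 0 < 1 < 2 < 3 < 4 < 5 < 6 < 7 < 8 and write every simplex with vertices in increasing order. Then dim K = 2 and the simplices of K are:

  0-simplices (9): [0], [1], [2], [3], [4], [5], [6], [7], [8]
  1-simplices (27): (27 of them)
  2-simplices (18): [0,1,2], [0,1,4], [0,2,6], [0,4,5], [0,5,7], [0,6,7], [1,2,3], [1,3,7], [1,4,8], [1,7,8], [2,3,4], [2,4,8], [2,6,8], [3,4,5], [3,5,6], [3,6,7], [5,6,8], [5,7,8]

giving chain groups C_0 ≅ Z^9, C_1 ≅ Z^27, C_2 ≅ Z^18.

Boundary ∂_1: C_1 → C_0 sends each edge [p,q] (with p < q) to q − p.
As a 9×27 matrix over Z this has rank 8, with invariant factors (1,1,1,1,1,1,1,1).

∂_2: C_2 → C_1 sends each 2-simplex [p,q,r] to [q,r] − [p,r] + [p,q]. For instance
  ∂[3,6,7] = [6,7] − [3,7] + [3,6],
  ∂[3,5,6] = [5,6] − [3,6] + [3,5].
As a 27×18 matrix over Z this has rank 18, with invariant factors (1,1,1,1,1,1,1,1,1,1,1,1,1,1,1,1,1,2).

Computing H_k = (kernel of ∂_k) / (image of ∂_{k+1}):

  H_2: rank ker ∂_2 − rank ∂_3 = (18 − 18) − 0 = 0, and there is no ∂_3, so H_2 = 0.

(K is a triangulation of the Klein bottle.)

H_2 = 0.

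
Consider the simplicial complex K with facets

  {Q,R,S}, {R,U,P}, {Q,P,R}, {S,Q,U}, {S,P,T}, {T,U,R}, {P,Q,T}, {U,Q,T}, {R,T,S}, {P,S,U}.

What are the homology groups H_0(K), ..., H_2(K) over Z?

K has 6 vertices, 15 edges, 10 triangles.
rank ∂_0 = 0, rank ∂_1 = 5 ⇒ b_0 = 6 − 0 − 5 = 1; all invariant factors of ∂_1 are 1 so no torsion. So H_0 ≅ Z.
rank ∂_1 = 5, rank ∂_2 = 10 ⇒ b_1 = 15 − 5 − 10 = 0; ∂_2 has invariant factor(s) [2] giving torsion. So H_1 ≅ Z/2Z.
rank ∂_2 = 10, rank ∂_3 = 0 ⇒ b_2 = 10 − 10 − 0 = 0. So H_2 ≅ 0.

H_0 ≅ Z,  H_1 ≅ Z/2Z,  H_2 = 0.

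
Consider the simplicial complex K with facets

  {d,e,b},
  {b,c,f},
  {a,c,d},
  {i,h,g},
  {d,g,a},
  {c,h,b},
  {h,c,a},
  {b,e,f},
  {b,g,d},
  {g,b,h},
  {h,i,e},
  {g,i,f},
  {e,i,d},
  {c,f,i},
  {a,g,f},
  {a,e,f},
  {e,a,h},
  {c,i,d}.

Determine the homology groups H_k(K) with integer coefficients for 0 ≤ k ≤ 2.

We work with the vertex ordering a < b < c < d < e < f < g < h < i. The simplices of K, each written with vertices in increasing order, are:

  0-simplices (9): a, b, c, d, e, f, g, h, i
  1-simplices (27): ac, ad, ae, af, ag, ah, bc, bd, be, bf, bg, bh, cd, cf, ch, ci, de, dg, di, ef, eh, ei, fg, fi, gh, gi, hi
  2-simplices (18): acd, ach, adg, aef, aeh, afg, bcf, bch, bde, bdg, bef, bgh, cdi, cfi, dei, ehi, fgi, ghi

so the chain groups are C_0 ≅ Z^9, C_1 ≅ Z^27, C_2 ≅ Z^18.

Boundary ∂_1: C_1 → C_0 maps an edge to its endpoints' difference, ∂[p,q] = q − p. For instance
  ∂fi = i − f.
As a 9×27 matrix over Z this has rank 8, with invariant factors (1,1,1,1,1,1,1,1).

∂_2: C_2 → C_1 acts by ∂[p,q,r] = [q,r] − [p,r] + [p,q]. For instance
  ∂ehi = hi − ei + eh,
  ∂bde = de − be + bd.
As a 27×18 matrix over Z this has rank 17, with invariant factors (1,1,1,1,1,1,1,1,1,1,1,1,1,1,1,1,1).

From H_k ≅ ker(∂_k) / im(∂_{k+1}) we obtain:

  H_0: rank C_0 − rank ∂_1 = 9 − 8 = 1, and the invariant factors of ∂_1 are all 1, so H_0 = Z.
  H_1: rank ker ∂_1 − rank ∂_2 = (27 − 8) − 17 = 2, and the invariant factors of ∂_2 are all 1, so H_1 = Z^2.
  H_2: rank ker ∂_2 − rank ∂_3 = (18 − 17) − 0 = 1, and there is no ∂_3, so H_2 = Z.

H_0 ≅ Z,  H_1 ≅ Z^2,  H_2 ≅ Z.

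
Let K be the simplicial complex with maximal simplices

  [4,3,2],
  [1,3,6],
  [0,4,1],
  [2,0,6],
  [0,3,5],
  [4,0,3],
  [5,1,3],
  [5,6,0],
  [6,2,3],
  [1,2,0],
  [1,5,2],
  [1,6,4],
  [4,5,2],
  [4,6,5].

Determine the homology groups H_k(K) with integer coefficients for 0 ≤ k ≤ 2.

K has 7 vertices, 21 edges, 14 triangles.
rank ∂_0 = 0, rank ∂_1 = 6 ⇒ b_0 = 7 − 0 − 6 = 1; all invariant factors of ∂_1 are 1 so no torsion. So H_0 ≅ Z.
rank ∂_1 = 6, rank ∂_2 = 13 ⇒ b_1 = 21 − 6 − 13 = 2; all invariant factors of ∂_2 are 1 so no torsion. So H_1 ≅ Z^2.
rank ∂_2 = 13, rank ∂_3 = 0 ⇒ b_2 = 14 − 13 − 0 = 1. So H_2 ≅ Z.

H_0 ≅ Z,  H_1 ≅ Z^2,  H_2 ≅ Z.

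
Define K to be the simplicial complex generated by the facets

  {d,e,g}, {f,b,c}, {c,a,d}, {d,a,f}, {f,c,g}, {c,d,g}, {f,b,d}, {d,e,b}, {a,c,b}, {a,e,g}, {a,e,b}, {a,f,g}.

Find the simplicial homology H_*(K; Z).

H_0 = Z,  H_1 = Z_2,  H_2 = 0.

Take the total order a < b < c < d < e < f < g on the vertex set. Then K (dimension 2) consists of the simplices:

  0-simplices (7): a, b, c, d, e, f, g
  1-simplices (18): ab, ac, ad, ae, af, ag, bc, bd, be, bf, cd, cf, cg, de, df, dg, eg, fg
  2-simplices (12): abc, abe, acd, adf, aeg, afg, bcf, bde, bdf, cdg, cfg, deg

Hence C_0 ≅ Z^7, C_1 ≅ Z^18, C_2 ≅ Z^12.

∂_1: C_1 → C_0 sends each edge [p,q] (with p < q) to q − p. For instance
  ∂be = e − b.
This gives a 7×18 integer matrix of rank 6; reducing to Smith normal form yields diagonal entries (1,1,1,1,1,1).

The boundary map ∂_2: C_2 → C_1 maps a triangle to the signed sum of its edges. For instance
  ∂adf = df − af + ad,
  ∂acd = cd − ad + ac.
The 18×12 boundary matrix has rank 12 and Smith normal form diag(1,1,1,1,1,1,1,1,1,1,1,2).

From H_k ≅ ker(∂_k) / im(∂_{k+1}) we obtain:

  H_0: rank C_0 − rank ∂_1 = 7 − 6 = 1, and the invariant factors of ∂_1 are all 1, so H_0 = Z.
  H_1: rank ker ∂_1 − rank ∂_2 = (18 − 6) − 12 = 0, and ∂_2 has invariant factor 2 > 1, so H_1 = Z_2.
  H_2: rank ker ∂_2 − rank ∂_3 = (12 − 12) − 0 = 0, and there is no ∂_3, so H_2 = 0.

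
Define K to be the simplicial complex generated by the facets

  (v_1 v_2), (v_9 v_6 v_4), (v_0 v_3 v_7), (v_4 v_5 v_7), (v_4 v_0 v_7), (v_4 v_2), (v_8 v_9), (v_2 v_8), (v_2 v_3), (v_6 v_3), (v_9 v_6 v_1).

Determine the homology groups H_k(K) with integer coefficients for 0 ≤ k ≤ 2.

H_0 ≅ Z,  H_1 ≅ Z^4,  H_2 = 0.

Take the total order v_0 < v_1 < v_2 < v_3 < v_4 < v_5 < v_6 < v_7 < v_8 < v_9 on the vertex set. Then K (dimension 2) consists of the simplices:

  0-simplices (10): [v_0], [v_1], [v_2], [v_3], [v_4], [v_5], [v_6], [v_7], [v_8], [v_9]
  1-simplices (18): (18 of them)
  2-simplices (5): [v_0,v_3,v_7], [v_0,v_4,v_7], [v_1,v_6,v_9], [v_4,v_5,v_7], [v_4,v_6,v_9]

giving chain groups C_0 ≅ Z^10, C_1 ≅ Z^18, C_2 ≅ Z^5.

Boundary ∂_1: C_1 → C_0 maps an edge to its endpoints' difference, ∂[p,q] = q − p.
The 10×18 boundary matrix has rank 9 and Smith normal form diag(1,1,1,1,1,1,1,1,1).

∂_2: C_2 → C_1 maps a triangle to the signed sum of its edges. For instance
  ∂[v_0,v_4,v_7] = [v_4,v_7] − [v_0,v_7] + [v_0,v_4],
  ∂[v_1,v_6,v_9] = [v_6,v_9] − [v_1,v_9] + [v_1,v_6].
The 18×5 boundary matrix has rank 5 and Smith normal form diag(1,1,1,1,1).

From H_k ≅ ker(∂_k) / im(∂_{k+1}) we obtain:

  H_0: rank C_0 − rank ∂_1 = 10 − 9 = 1, and the invariant factors of ∂_1 are all 1, so H_0 = Z.
  H_1: rank ker ∂_1 − rank ∂_2 = (18 − 9) − 5 = 4, and the invariant factors of ∂_2 are all 1, so H_1 = Z^4.
  H_2: rank ker ∂_2 − rank ∂_3 = (5 − 5) − 0 = 0, and there is no ∂_3, so H_2 = 0.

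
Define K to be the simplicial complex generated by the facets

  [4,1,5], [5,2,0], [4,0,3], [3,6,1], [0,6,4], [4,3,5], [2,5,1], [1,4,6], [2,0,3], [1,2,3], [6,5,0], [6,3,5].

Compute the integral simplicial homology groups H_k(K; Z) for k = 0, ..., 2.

Take the total order 0 < 1 < 2 < 3 < 4 < 5 < 6 on the vertex set. Then K (dimension 2) consists of the simplices:

  0-simplices (7): [0], [1], [2], [3], [4], [5], [6]
  1-simplices (18): [0,2], [0,3], [0,4], [0,5], [0,6], [1,2], [1,3], [1,4], [1,5], [1,6], [2,3], [2,5], [3,4], [3,5], [3,6], [4,5], [4,6], [5,6]
  2-simplices (12): [0,2,3], [0,2,5], [0,3,4], [0,4,6], [0,5,6], [1,2,3], [1,2,5], [1,3,6], [1,4,5], [1,4,6], [3,4,5], [3,5,6]

Hence C_0 ≅ Z^7, C_1 ≅ Z^18, C_2 ≅ Z^12.

The boundary map ∂_1: C_1 → C_0 sends each edge [p,q] (with p < q) to q − p.
As a 7×18 matrix over Z this has rank 6, with invariant factors (1,1,1,1,1,1).

∂_2: C_2 → C_1 maps a triangle to the signed sum of its edges. For instance
  ∂[0,4,6] = [4,6] − [0,6] + [0,4],
  ∂[0,2,5] = [2,5] − [0,5] + [0,2].
This gives a 18×12 integer matrix of rank 12; reducing to Smith normal form yields diagonal entries (1,1,1,1,1,1,1,1,1,1,1,2).

Reading off H_k = ker ∂_k / im ∂_{k+1}:

  H_0: rank C_0 − rank ∂_1 = 7 − 6 = 1, and the invariant factors of ∂_1 are all 1, so H_0 = Z.
  H_1: rank ker ∂_1 − rank ∂_2 = (18 − 6) − 12 = 0, and ∂_2 has invariant factor 2 > 1, so H_1 = Z/2.
  H_2: rank ker ∂_2 − rank ∂_3 = (12 − 12) − 0 = 0, and there is no ∂_3, so H_2 = 0.

(K is a triangulation of the real projective plane RP^2.)

H_0 ≅ Z,  H_1 ≅ Z/2,  H_2 = 0.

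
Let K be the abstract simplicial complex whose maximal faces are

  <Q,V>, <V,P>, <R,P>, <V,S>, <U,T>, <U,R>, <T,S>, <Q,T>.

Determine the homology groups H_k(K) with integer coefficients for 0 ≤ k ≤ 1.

H_0 ≅ Z,  H_1 ≅ Z^2.

Order the vertices as P < Q < R < S < T < U < V. Listing each simplex with vertices in this order, K has dimension 1 with simplices:

  0-simplices (7): P, Q, R, S, T, U, V
  1-simplices (8): PR, PV, QT, QV, RU, ST, SV, TU

Hence C_0 ≅ Z^7, C_1 ≅ Z^8.

∂_1: C_1 → C_0 is given by ∂[p,q] = [q] − [p].
The 7×8 boundary matrix has rank 6 and Smith normal form diag(1,1,1,1,1,1).

Now H_k = ker ∂_k / im ∂_{k+1}, so:

  H_0: rank C_0 − rank ∂_1 = 7 − 6 = 1, and the invariant factors of ∂_1 are all 1, so H_0 = Z.
  H_1: rank ker ∂_1 − rank ∂_2 = (8 − 6) − 0 = 2, and there is no ∂_2, so H_1 = Z^2.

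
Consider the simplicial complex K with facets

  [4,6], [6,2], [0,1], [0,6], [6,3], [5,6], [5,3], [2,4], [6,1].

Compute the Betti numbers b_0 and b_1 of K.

b_0 = 1, b_1 = 3.

Take the total order 0 < 1 < 2 < 3 < 4 < 5 < 6 on the vertex set. Then K (dimension 1) consists of the simplices:

  0-simplices (7): [0], [1], [2], [3], [4], [5], [6]
  1-simplices (9): [0,1], [0,6], [1,6], [2,4], [2,6], [3,5], [3,6], [4,6], [5,6]

Hence C_0 ≅ Z^7, C_1 ≅ Z^9.

The boundary map ∂_1: C_1 → C_0 maps an edge to its endpoints' difference, ∂[p,q] = q − p.
The resulting 7×9 matrix has rank 6, and its Smith normal form has invariant factors (1,1,1,1,1,1).

From H_k ≅ ker(∂_k) / im(∂_{k+1}) we obtain:

  H_0: rank C_0 − rank ∂_1 = 7 − 6 = 1, and the invariant factors of ∂_1 are all 1, so H_0 ≅ Z.
  H_1: rank ker ∂_1 − rank ∂_2 = (9 − 6) − 0 = 3, and there is no ∂_2, so H_1 ≅ Z^3.

Hence the Betti numbers are b_0 = 1, b_1 = 3.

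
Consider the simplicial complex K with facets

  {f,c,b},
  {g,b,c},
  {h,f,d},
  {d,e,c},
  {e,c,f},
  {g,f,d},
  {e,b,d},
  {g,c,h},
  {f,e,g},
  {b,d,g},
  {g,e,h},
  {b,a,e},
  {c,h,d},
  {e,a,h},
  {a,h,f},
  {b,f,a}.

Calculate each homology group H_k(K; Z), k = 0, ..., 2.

We work with the vertex ordering a < b < c < d < e < f < g < h. The simplices of K, each written with vertices in increasing order, are:

  0-simplices (8): a, b, c, d, e, f, g, h
  1-simplices (24): ab, ae, af, ah, bc, bd, be, bf, bg, cd, ce, cf, cg, ch, de, df, dg, dh, ef, eg, eh, fg, fh, gh
  2-simplices (16): abe, abf, aeh, afh, bcf, bcg, bde, bdg, cde, cdh, cef, cgh, dfg, dfh, efg, egh

Hence C_0 ≅ Z^8, C_1 ≅ Z^24, C_2 ≅ Z^16.

Boundary ∂_1: C_1 → C_0 maps an edge to its endpoints' difference, ∂[p,q] = q − p.
The resulting 8×24 matrix has rank 7, and its Smith normal form has invariant factors (1,1,1,1,1,1,1).

The boundary map ∂_2: C_2 → C_1 sends each 2-simplex [p,q,r] to [q,r] − [p,r] + [p,q]. For instance
  ∂aeh = eh − ah + ae,
  ∂afh = fh − ah + af.
The resulting 24×16 matrix has rank 15, and its Smith normal form has invariant factors (1,1,1,1,1,1,1,1,1,1,1,1,1,1,1).

Computing H_k = (kernel of ∂_k) / (image of ∂_{k+1}):

  H_0: rank C_0 − rank ∂_1 = 8 − 7 = 1, and the invariant factors of ∂_1 are all 1, so H_0 ≅ Z.
  H_1: rank ker ∂_1 − rank ∂_2 = (24 − 7) − 15 = 2, and the invariant factors of ∂_2 are all 1, so H_1 ≅ Z^2.
  H_2: rank ker ∂_2 − rank ∂_3 = (16 − 15) − 0 = 1, and there is no ∂_3, so H_2 ≅ Z.

H_0 = Z,  H_1 = Z^2,  H_2 = Z.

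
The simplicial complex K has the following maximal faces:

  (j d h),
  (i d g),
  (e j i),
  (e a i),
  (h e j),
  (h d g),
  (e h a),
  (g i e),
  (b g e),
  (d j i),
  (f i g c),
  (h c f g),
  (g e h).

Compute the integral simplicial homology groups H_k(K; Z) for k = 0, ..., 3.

H_0 = Z,  H_1 = 0,  H_2 = Z,  H_3 = 0.

Order the vertices as a < b < c < d < e < f < g < h < i < j. Listing each simplex with vertices in this order, K has dimension 3 with simplices:

  0-simplices (10): a, b, c, d, e, f, g, h, i, j
  1-simplices (24): ae, ah, ai, be, bg, cf, cg, ch, ci, dg, dh, di, dj, eg, eh, ei, ej, fg, fh, fi, gh, gi, hj, ij
  2-simplices (18): aeh, aei, beg, cfg, cfh, cfi, cgh, cgi, dgh, dgi, dhj, dij, egh, egi, ehj, eij, fgh, fgi
  3-simplices (2): cfgh, cfgi

giving chain groups C_0 ≅ Z^10, C_1 ≅ Z^24, C_2 ≅ Z^18, C_3 ≅ Z^2.

∂_1: C_1 → C_0 maps an edge to its endpoints' difference, ∂[p,q] = q − p. For instance
  ∂fg = g − f.
As a 10×24 matrix over Z this has rank 9, with invariant factors (1,1,1,1,1,1,1,1,1).

∂_2: C_2 → C_1 sends each 2-simplex [p,q,r] to [q,r] − [p,r] + [p,q]. For instance
  ∂eij = ij − ej + ei,
  ∂dij = ij − dj + di.
As a 24×18 matrix over Z this has rank 15, with invariant factors (1,1,1,1,1,1,1,1,1,1,1,1,1,1,1).

∂_3: C_3 → C_2 sends each 3-simplex σ to the alternating sum Σ_i (−1)^i (σ with its i-th vertex removed). For instance
  ∂cfgh = fgh − cgh + cfh − cfg,
  ∂cfgi = fgi − cgi + cfi − cfg.
The resulting 18×2 matrix has rank 2, and its Smith normal form has invariant factors (1,1).

Reading off H_k = ker ∂_k / im ∂_{k+1}:

  H_0: rank C_0 − rank ∂_1 = 10 − 9 = 1, and the invariant factors of ∂_1 are all 1, so H_0 ≅ Z.
  H_1: rank ker ∂_1 − rank ∂_2 = (24 − 9) − 15 = 0, and the invariant factors of ∂_2 are all 1, so H_1 ≅ 0.
  H_2: rank ker ∂_2 − rank ∂_3 = (18 − 15) − 2 = 1, and the invariant factors of ∂_3 are all 1, so H_2 ≅ Z.
  H_3: rank ker ∂_3 − rank ∂_4 = (2 − 2) − 0 = 0, and there is no ∂_4, so H_3 ≅ 0.

As a check, the Euler characteristic is 10 − 24 + 18 − 2 = 2, which agrees with 1 − 0 + 1 − 0 = 2.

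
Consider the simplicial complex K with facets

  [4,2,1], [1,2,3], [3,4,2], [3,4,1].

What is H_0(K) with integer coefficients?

H_0 ≅ Z.

We work with the vertex ordering 1 < 2 < 3 < 4. The simplices of K, each written with vertices in increasing order, are:

  0-simplices (4): [1], [2], [3], [4]
  1-simplices (6): [1,2], [1,3], [1,4], [2,3], [2,4], [3,4]
  2-simplices (4): [1,2,3], [1,2,4], [1,3,4], [2,3,4]

so the chain groups are C_0 ≅ Z^4, C_1 ≅ Z^6, C_2 ≅ Z^4.

∂_1: C_1 → C_0 maps an edge to its endpoints' difference, ∂[p,q] = q − p. For instance
  ∂[2,3] = [3] − [2].
The 4×6 boundary matrix has rank 3 and Smith normal form diag(1,1,1).

∂_2: C_2 → C_1 sends each 2-simplex [p,q,r] to [q,r] − [p,r] + [p,q]. For instance
  ∂[1,3,4] = [3,4] − [1,4] + [1,3],
  ∂[1,2,4] = [2,4] − [1,4] + [1,2].
As a 6×4 matrix over Z this has rank 3, with invariant factors (1,1,1).

Now H_k = ker ∂_k / im ∂_{k+1}, so:

  H_0: rank C_0 − rank ∂_1 = 4 − 3 = 1, and the invariant factors of ∂_1 are all 1, so H_0 = Z.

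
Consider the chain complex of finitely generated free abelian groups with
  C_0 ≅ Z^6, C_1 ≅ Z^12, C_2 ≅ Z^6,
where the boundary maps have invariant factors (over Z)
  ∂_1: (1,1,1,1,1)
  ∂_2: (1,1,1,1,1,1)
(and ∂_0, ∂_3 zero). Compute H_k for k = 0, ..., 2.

H_0: b_0 = 6 − 0 − 5 = 1; torsion from ∂_1 factors > 1: none. So H_0 = Z.
H_1: b_1 = 12 − 5 − 6 = 1; torsion from ∂_2 factors > 1: none. So H_1 = Z.
H_2: b_2 = 6 − 6 − 0 = 0; torsion from ∂_3 factors > 1: none. So H_2 = 0.

H_0 = Z,  H_1 = Z,  H_2 = 0.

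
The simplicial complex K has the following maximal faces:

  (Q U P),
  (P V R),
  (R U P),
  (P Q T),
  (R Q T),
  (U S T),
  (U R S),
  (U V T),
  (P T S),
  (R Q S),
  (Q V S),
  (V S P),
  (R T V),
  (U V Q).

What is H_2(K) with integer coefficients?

Take the total order P < Q < R < S < T < U < V on the vertex set. Then K (dimension 2) consists of the simplices:

  0-simplices (7): P, Q, R, S, T, U, V
  1-simplices (21): PQ, PR, PS, PT, PU, PV, QR, QS, QT, QU, QV, RS, RT, RU, RV, ST, SU, SV, TU, TV, UV
  2-simplices (14): PQT, PQU, PRU, PRV, PST, PSV, QRS, QRT, QSV, QUV, RSU, RTV, STU, TUV

Hence C_0 ≅ Z^7, C_1 ≅ Z^21, C_2 ≅ Z^14.

The boundary map ∂_1: C_1 → C_0 maps an edge to its endpoints' difference, ∂[p,q] = q − p.
The 7×21 boundary matrix has rank 6 and Smith normal form diag(1,1,1,1,1,1).

∂_2: C_2 → C_1 sends each 2-simplex [p,q,r] to [q,r] − [p,r] + [p,q]. For instance
  ∂PQT = QT − PT + PQ,
  ∂RSU = SU − RU + RS.
The resulting 21×14 matrix has rank 13, and its Smith normal form has invariant factors (1,1,1,1,1,1,1,1,1,1,1,1,1).

Computing H_k = (kernel of ∂_k) / (image of ∂_{k+1}):

  H_2: rank ker ∂_2 − rank ∂_3 = (14 − 13) − 0 = 1, and there is no ∂_3, so H_2 ≅ Z.

H_2 ≅ Z.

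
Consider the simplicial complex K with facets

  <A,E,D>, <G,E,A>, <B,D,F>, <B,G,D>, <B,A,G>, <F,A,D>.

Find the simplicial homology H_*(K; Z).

We work with the vertex ordering A < B < D < E < F < G. The simplices of K, each written with vertices in increasing order, are:

  0-simplices (6): A, B, D, E, F, G
  1-simplices (12): AB, AD, AE, AF, AG, BD, BF, BG, DE, DF, DG, EG
  2-simplices (6): ABG, ADE, ADF, AEG, BDF, BDG

giving chain groups C_0 ≅ Z^6, C_1 ≅ Z^12, C_2 ≅ Z^6.

Boundary ∂_1: C_1 → C_0 is given by ∂[p,q] = [q] − [p]. For instance
  ∂AF = F − A.
This gives a 6×12 integer matrix of rank 5; reducing to Smith normal form yields diagonal entries (1,1,1,1,1).

The boundary map ∂_2: C_2 → C_1 acts by ∂[p,q,r] = [q,r] − [p,r] + [p,q]. For instance
  ∂ADF = DF − AF + AD,
  ∂AEG = EG − AG + AE.
The resulting 12×6 matrix has rank 6, and its Smith normal form has invariant factors (1,1,1,1,1,1).

Now H_k = ker ∂_k / im ∂_{k+1}, so:

  H_0: rank C_0 − rank ∂_1 = 6 − 5 = 1, and the invariant factors of ∂_1 are all 1, so H_0 = Z.
  H_1: rank ker ∂_1 − rank ∂_2 = (12 − 5) − 6 = 1, and the invariant factors of ∂_2 are all 1, so H_1 = Z.
  H_2: rank ker ∂_2 − rank ∂_3 = (6 − 6) − 0 = 0, and there is no ∂_3, so H_2 = 0.

H_0 ≅ Z,  H_1 ≅ Z,  H_2 = 0.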